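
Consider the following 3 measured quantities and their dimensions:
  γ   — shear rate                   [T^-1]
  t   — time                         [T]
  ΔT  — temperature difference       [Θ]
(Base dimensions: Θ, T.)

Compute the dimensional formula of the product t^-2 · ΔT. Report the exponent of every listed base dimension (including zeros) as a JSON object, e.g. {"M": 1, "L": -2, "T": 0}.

{"Θ": 1, "T": -2}

Dimensional matrix (Θ×T by γ×t×ΔT):
  Θ: [ 0  0  1]
  T: [-1  1  0]
  [Θ]: (-2)·0+(1)·1 = 1
  [T]: (-2)·1+(1)·0 = -2
⇒ Θ T^-2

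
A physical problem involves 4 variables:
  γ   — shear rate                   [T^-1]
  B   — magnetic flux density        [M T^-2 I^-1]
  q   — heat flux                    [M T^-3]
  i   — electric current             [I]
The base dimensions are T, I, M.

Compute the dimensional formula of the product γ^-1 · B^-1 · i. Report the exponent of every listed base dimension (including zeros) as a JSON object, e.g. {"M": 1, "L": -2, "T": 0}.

Exponent matrix [T,I,M] × [γ,B,q,i]:
  T: [-1 -2 -3  0]
  I: [ 0 -1  0  1]
  M: [ 0  1  1  0]
  [T]: (-1)·-1+(-1)·-2+(1)·0 = 3
  [I]: (-1)·0+(-1)·-1+(1)·1 = 2
  [M]: (-1)·0+(-1)·1+(1)·0 = -1
⇒ T^3 I^2 M^-1

{"T": 3, "I": 2, "M": -1}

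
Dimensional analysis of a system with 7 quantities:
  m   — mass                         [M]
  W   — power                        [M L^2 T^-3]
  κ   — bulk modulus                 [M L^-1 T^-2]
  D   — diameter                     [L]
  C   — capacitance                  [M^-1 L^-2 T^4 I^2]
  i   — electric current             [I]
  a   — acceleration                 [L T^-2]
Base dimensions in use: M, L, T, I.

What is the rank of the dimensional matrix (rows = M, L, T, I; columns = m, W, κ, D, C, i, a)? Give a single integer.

4

Dimensional matrix (M×L×T×I by m×W×κ×D×C×i×a):
  M: [ 1  1  1  0 -1  0  0]
  L: [ 0  2 -1  1 -2  0  1]
  T: [ 0 -3 -2  0  4  0 -2]
  I: [ 0  0  0  0  2  1  0]
Echelon form has 4 nonzero rows (pivots: m,W,κ,C)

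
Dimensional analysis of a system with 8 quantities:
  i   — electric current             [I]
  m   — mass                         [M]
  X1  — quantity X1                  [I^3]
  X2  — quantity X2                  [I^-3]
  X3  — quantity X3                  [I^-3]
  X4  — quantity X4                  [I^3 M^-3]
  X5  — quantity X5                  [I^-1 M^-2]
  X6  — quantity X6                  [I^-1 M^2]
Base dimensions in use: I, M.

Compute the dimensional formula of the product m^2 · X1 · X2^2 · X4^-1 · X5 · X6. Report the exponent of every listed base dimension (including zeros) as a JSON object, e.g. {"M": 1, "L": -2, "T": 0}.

{"I": -8, "M": 5}

Exponent matrix [I,M] × [i,m,X1,X2,X3,X4,X5,X6]:
  I: [ 1  0  3 -3 -3  3 -1 -1]
  M: [ 0  1  0  0  0 -3 -2  2]
  [I]: (2)·0+(1)·3+(2)·-3+(-1)·3+(1)·-1+(1)·-1 = -8
  [M]: (2)·1+(1)·0+(2)·0+(-1)·-3+(1)·-2+(1)·2 = 5
⇒ I^-8 M^5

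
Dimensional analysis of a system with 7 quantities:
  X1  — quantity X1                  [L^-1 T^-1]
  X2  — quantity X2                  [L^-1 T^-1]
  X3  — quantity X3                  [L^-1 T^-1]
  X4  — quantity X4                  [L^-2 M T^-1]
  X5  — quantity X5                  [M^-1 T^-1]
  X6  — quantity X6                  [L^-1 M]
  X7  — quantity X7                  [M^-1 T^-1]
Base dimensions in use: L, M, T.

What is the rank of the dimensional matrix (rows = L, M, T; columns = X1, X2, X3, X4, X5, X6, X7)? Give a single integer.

Exponent matrix [L,M,T] × [X1,X2,X3,X4,X5,X6,X7]:
  L: [-1 -1 -1 -2  0 -1  0]
  M: [ 0  0  0  1 -1  1 -1]
  T: [-1 -1 -1 -1 -1  0 -1]
RREF → pivots at {X1,X4} ⇒ r = 2

2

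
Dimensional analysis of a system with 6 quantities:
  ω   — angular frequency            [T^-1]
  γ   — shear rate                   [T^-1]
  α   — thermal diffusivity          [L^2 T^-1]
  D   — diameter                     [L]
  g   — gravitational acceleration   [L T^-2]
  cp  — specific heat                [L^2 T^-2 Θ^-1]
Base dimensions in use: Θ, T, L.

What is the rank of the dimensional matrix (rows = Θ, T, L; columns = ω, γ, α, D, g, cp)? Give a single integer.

3

Exponent matrix [Θ,T,L] × [ω,γ,α,D,g,cp]:
  Θ: [ 0  0  0  0  0 -1]
  T: [-1 -1 -1  0 -2 -2]
  L: [ 0  0  2  1  1  2]
RREF → pivots at {ω,α,cp} ⇒ r = 3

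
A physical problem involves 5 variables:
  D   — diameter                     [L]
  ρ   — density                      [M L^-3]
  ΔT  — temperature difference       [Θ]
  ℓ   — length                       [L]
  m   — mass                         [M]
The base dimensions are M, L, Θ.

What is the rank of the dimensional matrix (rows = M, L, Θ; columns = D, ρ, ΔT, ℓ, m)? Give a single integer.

Write exponents as rows M,L,Θ / cols D,ρ,ΔT,ℓ,m:
  M: [ 0  1  0  0  1]
  L: [ 1 -3  0  1  0]
  Θ: [ 0  0  1  0  0]
Row reduction gives pivot columns D,ρ,ΔT; rank = 3

3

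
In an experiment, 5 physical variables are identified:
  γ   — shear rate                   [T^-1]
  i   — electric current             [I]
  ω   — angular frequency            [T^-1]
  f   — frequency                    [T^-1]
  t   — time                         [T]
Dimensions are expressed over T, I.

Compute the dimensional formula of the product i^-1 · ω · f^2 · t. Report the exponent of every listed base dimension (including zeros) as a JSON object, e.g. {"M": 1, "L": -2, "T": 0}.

{"T": -2, "I": -1}

Dimensional matrix (T×I by γ×i×ω×f×t):
  T: [-1  0 -1 -1  1]
  I: [ 0  1  0  0  0]
  [T]: (-1)·0+(1)·-1+(2)·-1+(1)·1 = -2
  [I]: (-1)·1+(1)·0+(2)·0+(1)·0 = -1
⇒ T^-2 I^-1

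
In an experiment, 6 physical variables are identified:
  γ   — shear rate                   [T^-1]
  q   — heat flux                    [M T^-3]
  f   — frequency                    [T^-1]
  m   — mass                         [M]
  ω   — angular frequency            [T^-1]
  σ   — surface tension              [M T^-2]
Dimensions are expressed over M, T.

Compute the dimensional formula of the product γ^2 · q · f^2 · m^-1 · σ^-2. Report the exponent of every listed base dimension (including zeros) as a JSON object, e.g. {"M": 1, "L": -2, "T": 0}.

Dimensional matrix (M×T by γ×q×f×m×ω×σ):
  M: [ 0  1  0  1  0  1]
  T: [-1 -3 -1  0 -1 -2]
  [M]: (2)·0+(1)·1+(2)·0+(-1)·1+(-2)·1 = -2
  [T]: (2)·-1+(1)·-3+(2)·-1+(-1)·0+(-2)·-2 = -3
⇒ M^-2 T^-3

{"M": -2, "T": -3}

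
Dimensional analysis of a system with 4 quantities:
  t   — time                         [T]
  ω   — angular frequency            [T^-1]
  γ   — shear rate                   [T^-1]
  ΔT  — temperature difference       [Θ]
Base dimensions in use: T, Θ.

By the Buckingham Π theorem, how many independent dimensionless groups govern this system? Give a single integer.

Exponent matrix [T,Θ] × [t,ω,γ,ΔT]:
  T: [ 1 -1 -1  0]
  Θ: [ 0  0  0  1]
RREF → pivots at {t,ΔT} ⇒ r = 2
4 vars − rank 2 = 2 Π groups

2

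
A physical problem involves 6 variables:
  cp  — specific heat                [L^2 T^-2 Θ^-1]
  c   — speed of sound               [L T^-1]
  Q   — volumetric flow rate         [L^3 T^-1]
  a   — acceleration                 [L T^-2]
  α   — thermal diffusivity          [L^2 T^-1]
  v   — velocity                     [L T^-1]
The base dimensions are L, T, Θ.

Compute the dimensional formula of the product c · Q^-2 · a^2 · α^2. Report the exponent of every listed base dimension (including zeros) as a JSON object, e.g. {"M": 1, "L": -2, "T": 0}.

Dimensional matrix (L×T×Θ by cp×c×Q×a×α×v):
  L: [ 2  1  3  1  2  1]
  T: [-2 -1 -1 -2 -1 -1]
  Θ: [-1  0  0  0  0  0]
  [L]: (1)·1+(-2)·3+(2)·1+(2)·2 = 1
  [T]: (1)·-1+(-2)·-1+(2)·-2+(2)·-1 = -5
  [Θ]: (1)·0+(-2)·0+(2)·0+(2)·0 = 0
⇒ L T^-5

{"L": 1, "T": -5, "Θ": 0}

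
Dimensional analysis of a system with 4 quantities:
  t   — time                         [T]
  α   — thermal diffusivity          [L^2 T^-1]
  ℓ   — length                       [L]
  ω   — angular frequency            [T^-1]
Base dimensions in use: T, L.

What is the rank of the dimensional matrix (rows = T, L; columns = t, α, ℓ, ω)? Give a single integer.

Exponent matrix [T,L] × [t,α,ℓ,ω]:
  T: [ 1 -1  0 -1]
  L: [ 0  2  1  0]
Echelon form has 2 nonzero rows (pivots: t,α)

2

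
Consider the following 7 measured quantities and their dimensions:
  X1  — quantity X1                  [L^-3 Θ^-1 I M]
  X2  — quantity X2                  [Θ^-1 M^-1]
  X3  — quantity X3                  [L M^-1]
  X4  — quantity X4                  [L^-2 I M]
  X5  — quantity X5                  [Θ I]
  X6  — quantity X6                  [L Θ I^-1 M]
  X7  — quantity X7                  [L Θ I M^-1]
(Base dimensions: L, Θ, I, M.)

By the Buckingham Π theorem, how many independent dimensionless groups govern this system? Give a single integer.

Write exponents as rows L,Θ,I,M / cols X1,X2,X3,X4,X5,X6,X7:
  L: [-3  0  1 -2  0  1  1]
  Θ: [-1 -1  0  0  1  1  1]
  I: [ 1  0  0  1  1 -1  1]
  M: [ 1 -1 -1  1  0  1 -1]
Echelon form has 3 nonzero rows (pivots: X1,X2,X3)
Π count = n − r = 7 − 3 = 4

4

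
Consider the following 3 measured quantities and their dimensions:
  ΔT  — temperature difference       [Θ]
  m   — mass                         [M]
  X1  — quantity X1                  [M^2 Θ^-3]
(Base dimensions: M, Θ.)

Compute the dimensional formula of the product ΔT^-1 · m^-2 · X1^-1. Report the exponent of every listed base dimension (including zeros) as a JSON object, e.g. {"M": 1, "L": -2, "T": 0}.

Write exponents as rows M,Θ / cols ΔT,m,X1:
  M: [ 0  1  2]
  Θ: [ 1  0 -3]
  [M]: (-1)·0+(-2)·1+(-1)·2 = -4
  [Θ]: (-1)·1+(-2)·0+(-1)·-3 = 2
⇒ M^-4 Θ^2

{"M": -4, "Θ": 2}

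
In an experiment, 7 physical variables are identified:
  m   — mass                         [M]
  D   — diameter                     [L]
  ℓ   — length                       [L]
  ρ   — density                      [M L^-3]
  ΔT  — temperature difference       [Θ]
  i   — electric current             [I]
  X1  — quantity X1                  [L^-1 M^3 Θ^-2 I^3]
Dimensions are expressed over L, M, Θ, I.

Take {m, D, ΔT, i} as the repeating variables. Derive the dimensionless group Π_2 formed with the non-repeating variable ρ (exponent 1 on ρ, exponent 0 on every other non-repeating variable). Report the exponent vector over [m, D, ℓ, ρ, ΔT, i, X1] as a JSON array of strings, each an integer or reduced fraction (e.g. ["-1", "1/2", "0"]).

Exponent matrix [L,M,Θ,I] × [m,D,ℓ,ρ,ΔT,i,X1]:
  L: [ 0  1  1 -3  0  0 -1]
  M: [ 1  0  0  1  0  0  3]
  Θ: [ 0  0  0  0  1  0 -2]
  I: [ 0  0  0  0  0  1  3]
Echelon form has 4 nonzero rows (pivots: m,D,ΔT,i)
Repeat: m,D,ΔT,i; free: ℓ,ρ,X1
RREF:
  r0: [   1    0    0    1    0    0    3]
  r1: [   0    1    1   -3    0    0   -1]
  r2: [   0    0    0    0    1    0   -2]
  r3: [   0    0    0    0    0    1    3]
Fix exponent of ρ at 1, ℓ at 0, X1 at 0; solve each RREF row for its pivot's exponent:
  r0: exp(m) + (1)·1 = 0 ⇒ exp(m) = -1
  r1: exp(D) + (-3)·1 = 0 ⇒ exp(D) = 3
  r2: exp(ΔT) + (0)·1 = 0 ⇒ exp(ΔT) = 0
  r3: exp(i) + (0)·1 = 0 ⇒ exp(i) = 0
Π_2 = m^-1 · D^3 · ρ

["-1", "3", "0", "1", "0", "0", "0"]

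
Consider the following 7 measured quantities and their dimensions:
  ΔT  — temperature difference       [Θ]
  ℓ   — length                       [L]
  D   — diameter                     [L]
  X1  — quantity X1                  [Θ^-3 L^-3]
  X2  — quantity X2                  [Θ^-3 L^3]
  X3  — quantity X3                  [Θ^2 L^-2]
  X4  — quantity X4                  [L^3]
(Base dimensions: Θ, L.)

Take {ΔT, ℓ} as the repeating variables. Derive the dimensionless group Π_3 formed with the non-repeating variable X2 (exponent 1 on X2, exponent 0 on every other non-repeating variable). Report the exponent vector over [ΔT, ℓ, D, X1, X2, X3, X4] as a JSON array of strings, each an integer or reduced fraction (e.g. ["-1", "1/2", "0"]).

["3", "-3", "0", "0", "1", "0", "0"]

Write exponents as rows Θ,L / cols ΔT,ℓ,D,X1,X2,X3,X4:
  Θ: [ 1  0  0 -3 -3  2  0]
  L: [ 0  1  1 -3  3 -2  3]
RREF → pivots at {ΔT,ℓ} ⇒ r = 2
Pivot set = {ΔT,ℓ}, free = {D,X1,X2,X3,X4}
RREF:
  r0: [   1    0    0   -3   -3    2    0]
  r1: [   0    1    1   -3    3   -2    3]
Fix exponent of X2 at 1, D at 0, X1 at 0, X3 at 0, X4 at 0; solve each RREF row for its pivot's exponent:
  r0: exp(ΔT) + (-3)·1 = 0 ⇒ exp(ΔT) = 3
  r1: exp(ℓ) + (3)·1 = 0 ⇒ exp(ℓ) = -3
Π_3 = ΔT^3 · ℓ^-3 · X2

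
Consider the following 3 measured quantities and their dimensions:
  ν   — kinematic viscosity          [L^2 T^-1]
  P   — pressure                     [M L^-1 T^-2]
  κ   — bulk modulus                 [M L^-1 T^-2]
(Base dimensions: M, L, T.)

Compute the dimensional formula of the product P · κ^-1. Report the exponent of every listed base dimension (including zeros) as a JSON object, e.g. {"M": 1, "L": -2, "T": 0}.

Exponent matrix [M,L,T] × [ν,P,κ]:
  M: [ 0  1  1]
  L: [ 2 -1 -1]
  T: [-1 -2 -2]
  [M]: (1)·1+(-1)·1 = 0
  [L]: (1)·-1+(-1)·-1 = 0
  [T]: (1)·-2+(-1)·-2 = 0
⇒ 1 (dimensionless)

{"M": 0, "L": 0, "T": 0}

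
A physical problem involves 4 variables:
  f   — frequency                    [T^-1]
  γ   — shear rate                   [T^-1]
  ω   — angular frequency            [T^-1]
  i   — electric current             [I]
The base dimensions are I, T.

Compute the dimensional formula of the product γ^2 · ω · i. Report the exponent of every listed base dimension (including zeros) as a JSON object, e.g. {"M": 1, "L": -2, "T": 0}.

{"I": 1, "T": -3}

Exponent matrix [I,T] × [f,γ,ω,i]:
  I: [ 0  0  0  1]
  T: [-1 -1 -1  0]
  [I]: (2)·0+(1)·0+(1)·1 = 1
  [T]: (2)·-1+(1)·-1+(1)·0 = -3
⇒ I T^-3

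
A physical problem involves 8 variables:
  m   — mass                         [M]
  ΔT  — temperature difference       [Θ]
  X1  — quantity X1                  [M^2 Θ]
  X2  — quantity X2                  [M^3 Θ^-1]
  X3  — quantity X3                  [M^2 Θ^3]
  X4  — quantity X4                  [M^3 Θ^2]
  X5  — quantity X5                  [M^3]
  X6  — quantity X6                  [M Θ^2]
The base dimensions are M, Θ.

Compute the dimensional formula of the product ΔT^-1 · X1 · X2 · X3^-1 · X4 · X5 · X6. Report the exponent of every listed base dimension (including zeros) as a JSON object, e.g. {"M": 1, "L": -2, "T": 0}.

{"M": 10, "Θ": 0}

Write exponents as rows M,Θ / cols m,ΔT,X1,X2,X3,X4,X5,X6:
  M: [ 1  0  2  3  2  3  3  1]
  Θ: [ 0  1  1 -1  3  2  0  2]
  [M]: (-1)·0+(1)·2+(1)·3+(-1)·2+(1)·3+(1)·3+(1)·1 = 10
  [Θ]: (-1)·1+(1)·1+(1)·-1+(-1)·3+(1)·2+(1)·0+(1)·2 = 0
⇒ M^10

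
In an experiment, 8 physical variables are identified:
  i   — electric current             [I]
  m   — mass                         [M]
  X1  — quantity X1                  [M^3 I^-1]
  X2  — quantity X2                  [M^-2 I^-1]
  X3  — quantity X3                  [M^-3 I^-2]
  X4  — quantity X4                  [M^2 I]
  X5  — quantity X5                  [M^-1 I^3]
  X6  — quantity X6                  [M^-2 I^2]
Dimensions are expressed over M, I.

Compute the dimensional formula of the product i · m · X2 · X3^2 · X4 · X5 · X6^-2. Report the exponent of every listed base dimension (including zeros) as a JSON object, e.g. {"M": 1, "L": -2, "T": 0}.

Dimensional matrix (M×I by i×m×X1×X2×X3×X4×X5×X6):
  M: [ 0  1  3 -2 -3  2 -1 -2]
  I: [ 1  0 -1 -1 -2  1  3  2]
  [M]: (1)·0+(1)·1+(1)·-2+(2)·-3+(1)·2+(1)·-1+(-2)·-2 = -2
  [I]: (1)·1+(1)·0+(1)·-1+(2)·-2+(1)·1+(1)·3+(-2)·2 = -4
⇒ M^-2 I^-4

{"M": -2, "I": -4}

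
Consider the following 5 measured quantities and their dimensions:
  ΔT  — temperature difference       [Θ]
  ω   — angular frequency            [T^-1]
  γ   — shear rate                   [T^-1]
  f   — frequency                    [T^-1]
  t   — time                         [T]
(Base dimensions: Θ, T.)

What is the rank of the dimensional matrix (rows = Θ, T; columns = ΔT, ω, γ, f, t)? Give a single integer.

Exponent matrix [Θ,T] × [ΔT,ω,γ,f,t]:
  Θ: [ 1  0  0  0  0]
  T: [ 0 -1 -1 -1  1]
Echelon form has 2 nonzero rows (pivots: ΔT,ω)

2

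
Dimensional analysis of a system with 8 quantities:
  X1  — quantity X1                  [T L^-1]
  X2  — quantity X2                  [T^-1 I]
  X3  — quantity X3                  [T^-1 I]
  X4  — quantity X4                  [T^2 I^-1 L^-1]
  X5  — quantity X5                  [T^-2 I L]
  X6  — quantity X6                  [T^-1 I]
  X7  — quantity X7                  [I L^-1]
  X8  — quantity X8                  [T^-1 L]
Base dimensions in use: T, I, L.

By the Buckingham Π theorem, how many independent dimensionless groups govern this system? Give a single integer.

Exponent matrix [T,I,L] × [X1,X2,X3,X4,X5,X6,X7,X8]:
  T: [ 1 -1 -1  2 -2 -1  0 -1]
  I: [ 0  1  1 -1  1  1  1  0]
  L: [-1  0  0 -1  1  0 -1  1]
RREF → pivots at {X1,X2} ⇒ r = 2
8 vars − rank 2 = 6 Π groups

6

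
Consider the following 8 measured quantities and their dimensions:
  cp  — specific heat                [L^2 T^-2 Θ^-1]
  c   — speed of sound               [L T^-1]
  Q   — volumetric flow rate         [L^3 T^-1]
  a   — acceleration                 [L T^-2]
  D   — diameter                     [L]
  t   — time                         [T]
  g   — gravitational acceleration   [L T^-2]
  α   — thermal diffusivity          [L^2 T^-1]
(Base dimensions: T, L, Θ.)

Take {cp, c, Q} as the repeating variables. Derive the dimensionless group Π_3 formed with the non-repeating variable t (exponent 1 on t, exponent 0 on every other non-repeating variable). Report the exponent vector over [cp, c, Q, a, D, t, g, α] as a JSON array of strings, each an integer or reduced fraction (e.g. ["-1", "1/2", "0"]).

["0", "3/2", "-1/2", "0", "0", "1", "0", "0"]

Dimensional matrix (T×L×Θ by cp×c×Q×a×D×t×g×α):
  T: [-2 -1 -1 -2  0  1 -2 -1]
  L: [ 2  1  3  1  1  0  1  2]
  Θ: [-1  0  0  0  0  0  0  0]
Row reduction gives pivot columns cp,c,Q; rank = 3
Pivot set = {cp,c,Q}, free = {a,D,t,g,α}
RREF:
  r0: [   1    0    0    0    0    0    0    0]
  r1: [   0    1    0  5/2 -1/2 -3/2  5/2  1/2]
  r2: [   0    0    1 -1/2  1/2  1/2 -1/2  1/2]
Fix exponent of t at 1, a at 0, D at 0, g at 0, α at 0; solve each RREF row for its pivot's exponent:
  r0: exp(cp) + (0)·1 = 0 ⇒ exp(cp) = 0
  r1: exp(c) + (-3/2)·1 = 0 ⇒ exp(c) = 3/2
  r2: exp(Q) + (1/2)·1 = 0 ⇒ exp(Q) = -1/2
Π_3 = c^(3/2) · Q^(-1/2) · t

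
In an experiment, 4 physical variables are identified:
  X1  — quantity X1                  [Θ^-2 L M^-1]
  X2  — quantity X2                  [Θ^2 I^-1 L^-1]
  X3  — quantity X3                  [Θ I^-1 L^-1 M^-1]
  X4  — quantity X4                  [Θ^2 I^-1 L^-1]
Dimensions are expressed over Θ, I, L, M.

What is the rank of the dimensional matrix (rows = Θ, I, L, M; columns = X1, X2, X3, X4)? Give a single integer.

3

Exponent matrix [Θ,I,L,M] × [X1,X2,X3,X4]:
  Θ: [-2  2  1  2]
  I: [ 0 -1 -1 -1]
  L: [ 1 -1 -1 -1]
  M: [-1  0 -1  0]
RREF → pivots at {X1,X2,X3} ⇒ r = 3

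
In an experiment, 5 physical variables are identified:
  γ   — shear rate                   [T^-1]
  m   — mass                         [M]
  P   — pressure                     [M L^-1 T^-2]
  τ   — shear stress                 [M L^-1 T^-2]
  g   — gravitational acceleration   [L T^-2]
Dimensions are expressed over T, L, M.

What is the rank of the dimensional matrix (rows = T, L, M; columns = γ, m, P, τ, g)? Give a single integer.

Exponent matrix [T,L,M] × [γ,m,P,τ,g]:
  T: [-1  0 -2 -2 -2]
  L: [ 0  0 -1 -1  1]
  M: [ 0  1  1  1  0]
Row reduction gives pivot columns γ,m,P; rank = 3

3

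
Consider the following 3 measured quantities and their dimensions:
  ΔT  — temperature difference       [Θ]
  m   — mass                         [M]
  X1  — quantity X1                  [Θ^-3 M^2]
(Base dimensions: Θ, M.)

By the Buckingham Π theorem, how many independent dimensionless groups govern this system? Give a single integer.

1

Exponent matrix [Θ,M] × [ΔT,m,X1]:
  Θ: [ 1  0 -3]
  M: [ 0  1  2]
Echelon form has 2 nonzero rows (pivots: ΔT,m)
Π count = n − r = 3 − 2 = 1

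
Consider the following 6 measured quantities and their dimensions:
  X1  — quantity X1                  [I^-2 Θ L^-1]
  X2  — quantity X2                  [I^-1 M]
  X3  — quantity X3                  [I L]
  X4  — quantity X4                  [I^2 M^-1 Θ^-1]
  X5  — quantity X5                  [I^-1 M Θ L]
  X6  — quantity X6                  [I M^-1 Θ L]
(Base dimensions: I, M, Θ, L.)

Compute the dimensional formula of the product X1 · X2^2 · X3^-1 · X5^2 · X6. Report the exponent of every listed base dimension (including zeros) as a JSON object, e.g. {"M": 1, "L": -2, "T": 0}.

Dimensional matrix (I×M×Θ×L by X1×X2×X3×X4×X5×X6):
  I: [-2 -1  1  2 -1  1]
  M: [ 0  1  0 -1  1 -1]
  Θ: [ 1  0  0 -1  1  1]
  L: [-1  0  1  0  1  1]
  [I]: (1)·-2+(2)·-1+(-1)·1+(2)·-1+(1)·1 = -6
  [M]: (1)·0+(2)·1+(-1)·0+(2)·1+(1)·-1 = 3
  [Θ]: (1)·1+(2)·0+(-1)·0+(2)·1+(1)·1 = 4
  [L]: (1)·-1+(2)·0+(-1)·1+(2)·1+(1)·1 = 1
⇒ I^-6 M^3 Θ^4 L

{"I": -6, "M": 3, "Θ": 4, "L": 1}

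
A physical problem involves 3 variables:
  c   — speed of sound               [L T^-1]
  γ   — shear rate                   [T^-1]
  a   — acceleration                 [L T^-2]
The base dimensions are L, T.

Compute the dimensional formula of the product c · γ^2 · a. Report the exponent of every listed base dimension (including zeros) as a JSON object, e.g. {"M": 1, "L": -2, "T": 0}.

{"L": 2, "T": -5}

Write exponents as rows L,T / cols c,γ,a:
  L: [ 1  0  1]
  T: [-1 -1 -2]
  [L]: (1)·1+(2)·0+(1)·1 = 2
  [T]: (1)·-1+(2)·-1+(1)·-2 = -5
⇒ L^2 T^-5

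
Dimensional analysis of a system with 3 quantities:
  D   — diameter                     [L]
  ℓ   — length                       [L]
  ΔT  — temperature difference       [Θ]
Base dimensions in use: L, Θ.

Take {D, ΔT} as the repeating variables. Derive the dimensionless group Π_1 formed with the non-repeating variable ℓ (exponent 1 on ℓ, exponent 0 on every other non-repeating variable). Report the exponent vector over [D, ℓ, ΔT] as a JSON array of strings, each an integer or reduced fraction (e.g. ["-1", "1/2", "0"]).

["-1", "1", "0"]

Exponent matrix [L,Θ] × [D,ℓ,ΔT]:
  L: [ 1  1  0]
  Θ: [ 0  0  1]
Echelon form has 2 nonzero rows (pivots: D,ΔT)
Repeat: D,ΔT; free: ℓ
RREF:
  r0: [   1    1    0]
  r1: [   0    0    1]
Fix exponent of ℓ at 1; solve each RREF row for its pivot's exponent:
  r0: exp(D) + (1)·1 = 0 ⇒ exp(D) = -1
  r1: exp(ΔT) + (0)·1 = 0 ⇒ exp(ΔT) = 0
Π_1 = D^-1 · ℓ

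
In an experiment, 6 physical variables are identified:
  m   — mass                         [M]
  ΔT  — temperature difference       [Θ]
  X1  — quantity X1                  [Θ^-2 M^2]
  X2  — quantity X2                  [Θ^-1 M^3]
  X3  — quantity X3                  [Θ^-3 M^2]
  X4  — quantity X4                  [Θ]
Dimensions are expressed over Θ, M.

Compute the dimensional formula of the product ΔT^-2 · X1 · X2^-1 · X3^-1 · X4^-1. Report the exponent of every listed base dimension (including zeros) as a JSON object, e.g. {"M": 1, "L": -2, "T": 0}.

{"Θ": -1, "M": -3}

Dimensional matrix (Θ×M by m×ΔT×X1×X2×X3×X4):
  Θ: [ 0  1 -2 -1 -3  1]
  M: [ 1  0  2  3  2  0]
  [Θ]: (-2)·1+(1)·-2+(-1)·-1+(-1)·-3+(-1)·1 = -1
  [M]: (-2)·0+(1)·2+(-1)·3+(-1)·2+(-1)·0 = -3
⇒ Θ^-1 M^-3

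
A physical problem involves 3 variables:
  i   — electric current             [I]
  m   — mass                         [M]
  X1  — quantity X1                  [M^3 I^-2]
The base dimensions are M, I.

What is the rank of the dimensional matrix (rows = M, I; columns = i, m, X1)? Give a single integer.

Dimensional matrix (M×I by i×m×X1):
  M: [ 0  1  3]
  I: [ 1  0 -2]
Row reduction gives pivot columns i,m; rank = 2

2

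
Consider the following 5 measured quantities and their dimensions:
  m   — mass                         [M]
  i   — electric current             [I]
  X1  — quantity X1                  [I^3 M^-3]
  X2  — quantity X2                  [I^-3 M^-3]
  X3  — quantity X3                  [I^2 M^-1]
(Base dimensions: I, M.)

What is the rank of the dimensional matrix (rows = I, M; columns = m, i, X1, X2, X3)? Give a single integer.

Write exponents as rows I,M / cols m,i,X1,X2,X3:
  I: [ 0  1  3 -3  2]
  M: [ 1  0 -3 -3 -1]
Row reduction gives pivot columns m,i; rank = 2

2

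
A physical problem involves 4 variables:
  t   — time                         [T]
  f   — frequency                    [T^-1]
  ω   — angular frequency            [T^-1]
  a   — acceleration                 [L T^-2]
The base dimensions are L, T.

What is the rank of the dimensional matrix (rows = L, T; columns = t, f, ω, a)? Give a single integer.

Dimensional matrix (L×T by t×f×ω×a):
  L: [ 0  0  0  1]
  T: [ 1 -1 -1 -2]
Row reduction gives pivot columns t,a; rank = 2

2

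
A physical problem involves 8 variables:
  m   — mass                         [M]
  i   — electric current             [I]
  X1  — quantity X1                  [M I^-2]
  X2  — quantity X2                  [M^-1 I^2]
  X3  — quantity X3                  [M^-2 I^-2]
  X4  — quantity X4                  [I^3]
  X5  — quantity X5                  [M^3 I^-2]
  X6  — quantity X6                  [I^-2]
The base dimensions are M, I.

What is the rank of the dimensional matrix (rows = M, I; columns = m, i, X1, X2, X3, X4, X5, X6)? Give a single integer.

2

Write exponents as rows M,I / cols m,i,X1,X2,X3,X4,X5,X6:
  M: [ 1  0  1 -1 -2  0  3  0]
  I: [ 0  1 -2  2 -2  3 -2 -2]
Echelon form has 2 nonzero rows (pivots: m,i)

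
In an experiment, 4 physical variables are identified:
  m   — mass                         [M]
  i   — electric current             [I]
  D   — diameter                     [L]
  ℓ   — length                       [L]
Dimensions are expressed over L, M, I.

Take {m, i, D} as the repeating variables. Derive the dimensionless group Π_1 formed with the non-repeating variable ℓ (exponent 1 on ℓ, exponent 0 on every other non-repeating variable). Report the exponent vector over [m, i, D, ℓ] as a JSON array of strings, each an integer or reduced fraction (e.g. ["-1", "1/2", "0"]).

Exponent matrix [L,M,I] × [m,i,D,ℓ]:
  L: [ 0  0  1  1]
  M: [ 1  0  0  0]
  I: [ 0  1  0  0]
RREF → pivots at {m,i,D} ⇒ r = 3
Pivot set = {m,i,D}, free = {ℓ}
RREF:
  r0: [   1    0    0    0]
  r1: [   0    1    0    0]
  r2: [   0    0    1    1]
Fix exponent of ℓ at 1; solve each RREF row for its pivot's exponent:
  r0: exp(m) + (0)·1 = 0 ⇒ exp(m) = 0
  r1: exp(i) + (0)·1 = 0 ⇒ exp(i) = 0
  r2: exp(D) + (1)·1 = 0 ⇒ exp(D) = -1
Π_1 = D^-1 · ℓ

["0", "0", "-1", "1"]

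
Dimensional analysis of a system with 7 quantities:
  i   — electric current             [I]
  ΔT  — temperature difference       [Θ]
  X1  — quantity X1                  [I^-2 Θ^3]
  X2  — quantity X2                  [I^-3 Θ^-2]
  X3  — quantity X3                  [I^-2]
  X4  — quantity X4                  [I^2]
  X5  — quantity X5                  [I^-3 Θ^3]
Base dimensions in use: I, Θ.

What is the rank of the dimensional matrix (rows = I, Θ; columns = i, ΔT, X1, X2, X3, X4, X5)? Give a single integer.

Dimensional matrix (I×Θ by i×ΔT×X1×X2×X3×X4×X5):
  I: [ 1  0 -2 -3 -2  2 -3]
  Θ: [ 0  1  3 -2  0  0  3]
Row reduction gives pivot columns i,ΔT; rank = 2

2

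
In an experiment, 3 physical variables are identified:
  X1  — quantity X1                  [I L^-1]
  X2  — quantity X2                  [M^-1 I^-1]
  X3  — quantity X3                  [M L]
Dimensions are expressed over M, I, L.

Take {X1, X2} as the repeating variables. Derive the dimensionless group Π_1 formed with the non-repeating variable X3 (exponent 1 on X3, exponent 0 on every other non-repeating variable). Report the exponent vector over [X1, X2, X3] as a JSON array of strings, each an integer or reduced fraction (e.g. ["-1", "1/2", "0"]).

["1", "1", "1"]

Write exponents as rows M,I,L / cols X1,X2,X3:
  M: [ 0 -1  1]
  I: [ 1 -1  0]
  L: [-1  0  1]
Echelon form has 2 nonzero rows (pivots: X1,X2)
Repeat: X1,X2; free: X3
RREF:
  r0: [   1    0   -1]
  r1: [   0    1   -1]
  r2: [   0    0    0]
Fix exponent of X3 at 1; solve each RREF row for its pivot's exponent:
  r0: exp(X1) + (-1)·1 = 0 ⇒ exp(X1) = 1
  r1: exp(X2) + (-1)·1 = 0 ⇒ exp(X2) = 1
Π_1 = X1 · X2 · X3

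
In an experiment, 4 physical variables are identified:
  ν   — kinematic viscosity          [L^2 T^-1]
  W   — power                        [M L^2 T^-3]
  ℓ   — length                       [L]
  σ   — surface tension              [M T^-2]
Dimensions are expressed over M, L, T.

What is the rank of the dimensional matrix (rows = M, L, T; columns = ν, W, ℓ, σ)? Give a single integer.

3

Write exponents as rows M,L,T / cols ν,W,ℓ,σ:
  M: [ 0  1  0  1]
  L: [ 2  2  1  0]
  T: [-1 -3  0 -2]
Row reduction gives pivot columns ν,W,ℓ; rank = 3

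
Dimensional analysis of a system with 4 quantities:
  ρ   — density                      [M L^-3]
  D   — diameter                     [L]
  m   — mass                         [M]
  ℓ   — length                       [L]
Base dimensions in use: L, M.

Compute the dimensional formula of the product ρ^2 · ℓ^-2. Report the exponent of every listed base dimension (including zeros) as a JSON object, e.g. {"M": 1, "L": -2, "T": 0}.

{"L": -8, "M": 2}

Write exponents as rows L,M / cols ρ,D,m,ℓ:
  L: [-3  1  0  1]
  M: [ 1  0  1  0]
  [L]: (2)·-3+(-2)·1 = -8
  [M]: (2)·1+(-2)·0 = 2
⇒ L^-8 M^2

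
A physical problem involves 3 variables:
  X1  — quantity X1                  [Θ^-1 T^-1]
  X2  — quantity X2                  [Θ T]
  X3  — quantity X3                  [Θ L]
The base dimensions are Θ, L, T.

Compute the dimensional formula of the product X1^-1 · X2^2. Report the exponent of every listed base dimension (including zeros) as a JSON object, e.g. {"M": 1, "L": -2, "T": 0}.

{"Θ": 3, "L": 0, "T": 3}

Dimensional matrix (Θ×L×T by X1×X2×X3):
  Θ: [-1  1  1]
  L: [ 0  0  1]
  T: [-1  1  0]
  [Θ]: (-1)·-1+(2)·1 = 3
  [L]: (-1)·0+(2)·0 = 0
  [T]: (-1)·-1+(2)·1 = 3
⇒ Θ^3 T^3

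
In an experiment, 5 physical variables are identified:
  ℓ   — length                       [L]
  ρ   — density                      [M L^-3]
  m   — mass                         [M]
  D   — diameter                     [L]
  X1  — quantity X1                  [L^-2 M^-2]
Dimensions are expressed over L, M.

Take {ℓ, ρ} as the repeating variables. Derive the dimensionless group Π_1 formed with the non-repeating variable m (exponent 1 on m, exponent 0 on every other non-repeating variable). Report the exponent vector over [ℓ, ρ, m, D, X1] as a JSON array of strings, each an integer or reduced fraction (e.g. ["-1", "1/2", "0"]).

Dimensional matrix (L×M by ℓ×ρ×m×D×X1):
  L: [ 1 -3  0  1 -2]
  M: [ 0  1  1  0 -2]
Echelon form has 2 nonzero rows (pivots: ℓ,ρ)
Repeat: ℓ,ρ; free: m,D,X1
RREF:
  r0: [   1    0    3    1   -8]
  r1: [   0    1    1    0   -2]
Fix exponent of m at 1, D at 0, X1 at 0; solve each RREF row for its pivot's exponent:
  r0: exp(ℓ) + (3)·1 = 0 ⇒ exp(ℓ) = -3
  r1: exp(ρ) + (1)·1 = 0 ⇒ exp(ρ) = -1
Π_1 = ℓ^-3 · ρ^-1 · m

["-3", "-1", "1", "0", "0"]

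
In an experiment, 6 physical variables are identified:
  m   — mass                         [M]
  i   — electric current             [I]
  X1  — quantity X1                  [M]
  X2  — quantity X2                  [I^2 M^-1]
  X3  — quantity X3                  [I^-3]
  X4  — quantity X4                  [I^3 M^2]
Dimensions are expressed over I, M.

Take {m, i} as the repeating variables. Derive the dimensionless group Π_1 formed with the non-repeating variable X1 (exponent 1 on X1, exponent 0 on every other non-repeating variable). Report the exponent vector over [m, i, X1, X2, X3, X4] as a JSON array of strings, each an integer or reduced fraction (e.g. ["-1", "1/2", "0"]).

["-1", "0", "1", "0", "0", "0"]

Write exponents as rows I,M / cols m,i,X1,X2,X3,X4:
  I: [ 0  1  0  2 -3  3]
  M: [ 1  0  1 -1  0  2]
Echelon form has 2 nonzero rows (pivots: m,i)
Repeat: m,i; free: X1,X2,X3,X4
RREF:
  r0: [   1    0    1   -1    0    2]
  r1: [   0    1    0    2   -3    3]
Fix exponent of X1 at 1, X2 at 0, X3 at 0, X4 at 0; solve each RREF row for its pivot's exponent:
  r0: exp(m) + (1)·1 = 0 ⇒ exp(m) = -1
  r1: exp(i) + (0)·1 = 0 ⇒ exp(i) = 0
Π_1 = m^-1 · X1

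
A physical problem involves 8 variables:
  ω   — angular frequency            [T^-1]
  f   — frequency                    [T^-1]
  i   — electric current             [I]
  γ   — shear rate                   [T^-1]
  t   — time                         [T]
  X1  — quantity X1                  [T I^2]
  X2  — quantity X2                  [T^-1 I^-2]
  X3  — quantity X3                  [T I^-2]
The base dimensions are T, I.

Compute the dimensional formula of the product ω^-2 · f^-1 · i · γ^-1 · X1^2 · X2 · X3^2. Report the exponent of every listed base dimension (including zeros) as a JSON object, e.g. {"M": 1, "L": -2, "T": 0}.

Dimensional matrix (T×I by ω×f×i×γ×t×X1×X2×X3):
  T: [-1 -1  0 -1  1  1 -1  1]
  I: [ 0  0  1  0  0  2 -2 -2]
  [T]: (-2)·-1+(-1)·-1+(1)·0+(-1)·-1+(2)·1+(1)·-1+(2)·1 = 7
  [I]: (-2)·0+(-1)·0+(1)·1+(-1)·0+(2)·2+(1)·-2+(2)·-2 = -1
⇒ T^7 I^-1

{"T": 7, "I": -1}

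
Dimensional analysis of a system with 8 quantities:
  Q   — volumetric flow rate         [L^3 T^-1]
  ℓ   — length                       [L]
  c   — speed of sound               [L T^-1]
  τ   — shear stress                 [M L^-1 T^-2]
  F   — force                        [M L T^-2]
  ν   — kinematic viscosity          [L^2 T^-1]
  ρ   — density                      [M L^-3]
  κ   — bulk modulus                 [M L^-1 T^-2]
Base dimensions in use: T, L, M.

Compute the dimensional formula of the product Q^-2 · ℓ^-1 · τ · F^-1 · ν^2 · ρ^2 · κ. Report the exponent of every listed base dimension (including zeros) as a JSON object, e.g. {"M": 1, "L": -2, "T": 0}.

{"T": -2, "L": -12, "M": 3}

Dimensional matrix (T×L×M by Q×ℓ×c×τ×F×ν×ρ×κ):
  T: [-1  0 -1 -2 -2 -1  0 -2]
  L: [ 3  1  1 -1  1  2 -3 -1]
  M: [ 0  0  0  1  1  0  1  1]
  [T]: (-2)·-1+(-1)·0+(1)·-2+(-1)·-2+(2)·-1+(2)·0+(1)·-2 = -2
  [L]: (-2)·3+(-1)·1+(1)·-1+(-1)·1+(2)·2+(2)·-3+(1)·-1 = -12
  [M]: (-2)·0+(-1)·0+(1)·1+(-1)·1+(2)·0+(2)·1+(1)·1 = 3
⇒ T^-2 L^-12 M^3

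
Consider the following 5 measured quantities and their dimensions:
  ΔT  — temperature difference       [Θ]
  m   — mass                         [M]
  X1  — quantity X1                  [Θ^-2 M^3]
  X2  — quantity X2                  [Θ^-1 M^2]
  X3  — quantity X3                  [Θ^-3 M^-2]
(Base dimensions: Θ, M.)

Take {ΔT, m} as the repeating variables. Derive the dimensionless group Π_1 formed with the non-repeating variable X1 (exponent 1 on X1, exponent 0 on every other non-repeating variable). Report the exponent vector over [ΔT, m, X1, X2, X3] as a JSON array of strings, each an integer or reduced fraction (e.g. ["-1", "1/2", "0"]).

["2", "-3", "1", "0", "0"]

Exponent matrix [Θ,M] × [ΔT,m,X1,X2,X3]:
  Θ: [ 1  0 -2 -1 -3]
  M: [ 0  1  3  2 -2]
RREF → pivots at {ΔT,m} ⇒ r = 2
Repeat: ΔT,m; free: X1,X2,X3
RREF:
  r0: [   1    0   -2   -1   -3]
  r1: [   0    1    3    2   -2]
Fix exponent of X1 at 1, X2 at 0, X3 at 0; solve each RREF row for its pivot's exponent:
  r0: exp(ΔT) + (-2)·1 = 0 ⇒ exp(ΔT) = 2
  r1: exp(m) + (3)·1 = 0 ⇒ exp(m) = -3
Π_1 = ΔT^2 · m^-3 · X1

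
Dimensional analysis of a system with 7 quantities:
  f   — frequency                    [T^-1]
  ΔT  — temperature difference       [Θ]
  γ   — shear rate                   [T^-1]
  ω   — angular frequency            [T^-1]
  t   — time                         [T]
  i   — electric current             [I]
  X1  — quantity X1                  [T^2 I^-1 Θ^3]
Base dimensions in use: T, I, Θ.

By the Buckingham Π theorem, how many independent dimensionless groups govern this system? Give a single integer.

Write exponents as rows T,I,Θ / cols f,ΔT,γ,ω,t,i,X1:
  T: [-1  0 -1 -1  1  0  2]
  I: [ 0  0  0  0  0  1 -1]
  Θ: [ 0  1  0  0  0  0  3]
Echelon form has 3 nonzero rows (pivots: f,ΔT,i)
n=7, r=3 ⇒ 4 dimensionless groups

4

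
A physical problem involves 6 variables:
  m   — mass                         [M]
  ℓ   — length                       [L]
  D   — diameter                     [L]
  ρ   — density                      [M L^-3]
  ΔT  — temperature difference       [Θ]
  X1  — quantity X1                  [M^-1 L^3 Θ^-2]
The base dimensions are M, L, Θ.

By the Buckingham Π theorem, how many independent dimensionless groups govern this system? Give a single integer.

Exponent matrix [M,L,Θ] × [m,ℓ,D,ρ,ΔT,X1]:
  M: [ 1  0  0  1  0 -1]
  L: [ 0  1  1 -3  0  3]
  Θ: [ 0  0  0  0  1 -2]
Echelon form has 3 nonzero rows (pivots: m,ℓ,ΔT)
6 vars − rank 3 = 3 Π groups

3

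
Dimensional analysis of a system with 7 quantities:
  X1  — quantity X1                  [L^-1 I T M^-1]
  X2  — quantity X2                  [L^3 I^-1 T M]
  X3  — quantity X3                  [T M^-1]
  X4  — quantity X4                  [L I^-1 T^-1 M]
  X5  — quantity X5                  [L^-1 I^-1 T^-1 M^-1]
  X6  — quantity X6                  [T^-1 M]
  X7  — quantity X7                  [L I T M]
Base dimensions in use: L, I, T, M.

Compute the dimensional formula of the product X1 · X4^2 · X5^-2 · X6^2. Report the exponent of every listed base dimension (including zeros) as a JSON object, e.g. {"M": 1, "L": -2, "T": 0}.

{"L": 3, "I": 1, "T": -1, "M": 5}

Write exponents as rows L,I,T,M / cols X1,X2,X3,X4,X5,X6,X7:
  L: [-1  3  0  1 -1  0  1]
  I: [ 1 -1  0 -1 -1  0  1]
  T: [ 1  1  1 -1 -1 -1  1]
  M: [-1  1 -1  1 -1  1  1]
  [L]: (1)·-1+(2)·1+(-2)·-1+(2)·0 = 3
  [I]: (1)·1+(2)·-1+(-2)·-1+(2)·0 = 1
  [T]: (1)·1+(2)·-1+(-2)·-1+(2)·-1 = -1
  [M]: (1)·-1+(2)·1+(-2)·-1+(2)·1 = 5
⇒ L^3 I T^-1 M^5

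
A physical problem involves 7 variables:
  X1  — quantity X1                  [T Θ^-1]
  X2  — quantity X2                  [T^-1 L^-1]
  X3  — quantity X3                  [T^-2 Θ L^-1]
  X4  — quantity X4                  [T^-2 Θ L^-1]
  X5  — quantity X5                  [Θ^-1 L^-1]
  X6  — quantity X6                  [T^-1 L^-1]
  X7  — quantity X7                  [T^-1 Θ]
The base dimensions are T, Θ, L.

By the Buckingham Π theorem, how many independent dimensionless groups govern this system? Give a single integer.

Exponent matrix [T,Θ,L] × [X1,X2,X3,X4,X5,X6,X7]:
  T: [ 1 -1 -2 -2  0 -1 -1]
  Θ: [-1  0  1  1 -1  0  1]
  L: [ 0 -1 -1 -1 -1 -1  0]
RREF → pivots at {X1,X2} ⇒ r = 2
n=7, r=2 ⇒ 5 dimensionless groups

5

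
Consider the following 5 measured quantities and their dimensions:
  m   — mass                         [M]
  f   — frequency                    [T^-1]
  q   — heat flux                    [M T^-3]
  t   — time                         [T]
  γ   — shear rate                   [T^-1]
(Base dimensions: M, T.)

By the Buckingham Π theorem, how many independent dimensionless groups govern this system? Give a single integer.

Write exponents as rows M,T / cols m,f,q,t,γ:
  M: [ 1  0  1  0  0]
  T: [ 0 -1 -3  1 -1]
RREF → pivots at {m,f} ⇒ r = 2
5 vars − rank 2 = 3 Π groups

3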